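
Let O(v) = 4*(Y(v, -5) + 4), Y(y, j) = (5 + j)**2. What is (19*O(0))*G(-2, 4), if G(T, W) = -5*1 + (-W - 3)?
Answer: -3648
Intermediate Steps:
O(v) = 16 (O(v) = 4*((5 - 5)**2 + 4) = 4*(0**2 + 4) = 4*(0 + 4) = 4*4 = 16)
G(T, W) = -8 - W (G(T, W) = -5 + (-3 - W) = -8 - W)
(19*O(0))*G(-2, 4) = (19*16)*(-8 - 1*4) = 304*(-8 - 4) = 304*(-12) = -3648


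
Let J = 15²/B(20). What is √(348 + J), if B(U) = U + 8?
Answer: √69783/14 ≈ 18.869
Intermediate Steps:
B(U) = 8 + U
J = 225/28 (J = 15²/(8 + 20) = 225/28 ≈ 8.0357)
√(348 + J) = √(348 + 225/28) = √(9969/28) = √69783/14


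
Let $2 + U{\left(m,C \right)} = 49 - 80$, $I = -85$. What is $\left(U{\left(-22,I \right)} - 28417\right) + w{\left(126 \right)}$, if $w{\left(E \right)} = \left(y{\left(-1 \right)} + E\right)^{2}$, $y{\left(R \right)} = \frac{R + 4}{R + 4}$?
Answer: $-12321$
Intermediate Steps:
$U{\left(m,C \right)} = -33$ ($U{\left(m,C \right)} = -2 + \left(49 - 80\right) = -2 - 31 = -33$)
$y{\left(R \right)} = 1$ ($y{\left(R \right)} = \frac{4 + R}{4 + R} = 1$)
$w{\left(E \right)} = \left(1 + E\right)^{2}$
$\left(U{\left(-22,I \right)} - 28417\right) + w{\left(126 \right)} = \left(-33 - 28417\right) + \left(1 + 126\right)^{2} = -28450 + 127^{2} = -28450 + 16129 = -12321$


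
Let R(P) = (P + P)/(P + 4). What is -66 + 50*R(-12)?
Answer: 84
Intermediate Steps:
R(P) = 2*P/(4 + P) (R(P) = (2*P)/(4 + P) = 2*P/(4 + P))
-66 + 50*R(-12) = -66 + 50*(2*(-12)/(4 - 12)) = -66 + 50*(2*(-12)/(-8)) = -66 + 50*(2*(-12)*(-1/8)) = -66 + 50*3 = -66 + 150 = 84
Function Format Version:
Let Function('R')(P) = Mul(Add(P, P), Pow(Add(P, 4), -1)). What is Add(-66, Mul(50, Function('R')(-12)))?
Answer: 84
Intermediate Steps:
Function('R')(P) = Mul(2, P, Pow(Add(4, P), -1)) (Function('R')(P) = Mul(Mul(2, P), Pow(Add(4, P), -1)) = Mul(2, P, Pow(Add(4, P), -1)))
Add(-66, Mul(50, Function('R')(-12))) = Add(-66, Mul(50, Mul(2, -12, Pow(Add(4, -12), -1)))) = Add(-66, Mul(50, Mul(2, -12, Pow(-8, -1)))) = Add(-66, Mul(50, Mul(2, -12, Rational(-1, 8)))) = Add(-66, Mul(50, 3)) = Add(-66, 150) = 84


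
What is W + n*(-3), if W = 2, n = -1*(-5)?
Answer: -13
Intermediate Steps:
n = 5
W + n*(-3) = 2 + 5*(-3) = 2 - 15 = -13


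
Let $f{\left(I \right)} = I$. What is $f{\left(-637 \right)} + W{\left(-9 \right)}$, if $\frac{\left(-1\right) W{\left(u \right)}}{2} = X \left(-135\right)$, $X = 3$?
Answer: $173$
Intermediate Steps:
$W{\left(u \right)} = 810$ ($W{\left(u \right)} = - 2 \cdot 3 \left(-135\right) = \left(-2\right) \left(-405\right) = 810$)
$f{\left(-637 \right)} + W{\left(-9 \right)} = -637 + 810 = 173$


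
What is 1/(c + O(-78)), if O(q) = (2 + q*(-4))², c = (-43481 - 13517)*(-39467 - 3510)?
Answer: 1/2449701642 ≈ 4.0821e-10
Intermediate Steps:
c = 2449603046 (c = -56998*(-42977) = 2449603046)
O(q) = (2 - 4*q)²
1/(c + O(-78)) = 1/(2449603046 + 4*(-1 + 2*(-78))²) = 1/(2449603046 + 4*(-1 - 156)²) = 1/(2449603046 + 4*(-157)²) = 1/(2449603046 + 4*24649) = 1/(2449603046 + 98596) = 1/2449701642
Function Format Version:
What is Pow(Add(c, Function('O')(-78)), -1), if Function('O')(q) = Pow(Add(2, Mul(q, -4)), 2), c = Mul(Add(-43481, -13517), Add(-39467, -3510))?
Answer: Rational(1, 2449701642) ≈ 4.0821e-10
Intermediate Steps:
c = 2449603046 (c = Mul(-56998, -42977) = 2449603046)
Function('O')(q) = Pow(Add(2, Mul(-4, q)), 2)
Pow(Add(c, Function('O')(-78)), -1) = Pow(Add(2449603046, Mul(4, Pow(Add(-1, Mul(2, -78)), 2))), -1) = Pow(Add(2449603046, Mul(4, Pow(Add(-1, -156), 2))), -1) = Pow(Add(2449603046, Mul(4, Pow(-157, 2))), -1) = Pow(Add(2449603046, Mul(4, 24649)), -1) = Pow(Add(2449603046, 98596), -1) = Pow(2449701642, -1) = Rational(1, 2449701642)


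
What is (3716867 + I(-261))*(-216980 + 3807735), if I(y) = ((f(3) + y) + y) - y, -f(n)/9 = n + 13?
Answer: 13344904508810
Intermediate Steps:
f(n) = -117 - 9*n (f(n) = -9*(n + 13) = -9*(13 + n) = -117 - 9*n)
I(y) = -144 + y (I(y) = (((-117 - 9*3) + y) + y) - y = (((-117 - 27) + y) + y) - y = ((-144 + y) + y) - y = (-144 + 2*y) - y = -144 + y)
(3716867 + I(-261))*(-216980 + 3807735) = (3716867 + (-144 - 261))*(-216980 + 3807735) = (3716867 - 405)*3590755 = 3716462*3590755 = 13344904508810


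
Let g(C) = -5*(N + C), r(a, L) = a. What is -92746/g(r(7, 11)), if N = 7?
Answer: 46373/35 ≈ 1324.9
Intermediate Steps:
g(C) = -35 - 5*C (g(C) = -5*(7 + C) = -35 - 5*C)
-92746/g(r(7, 11)) = -92746/(-35 - 5*7) = -92746/(-35 - 35) = -92746/(-70) = -92746*(-1/70) = 46373/35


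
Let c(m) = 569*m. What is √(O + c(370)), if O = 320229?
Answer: √530759 ≈ 728.53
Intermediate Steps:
√(O + c(370)) = √(320229 + 569*370) = √(320229 + 210530) = √530759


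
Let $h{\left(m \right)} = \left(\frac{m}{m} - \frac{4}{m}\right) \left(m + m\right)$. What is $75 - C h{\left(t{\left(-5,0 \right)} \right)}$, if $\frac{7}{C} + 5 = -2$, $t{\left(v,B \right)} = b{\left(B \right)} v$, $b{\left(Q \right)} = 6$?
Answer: $-5100$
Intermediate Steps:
$t{\left(v,B \right)} = 6 v$
$C = -1$ ($C = \frac{7}{-5 - 2} = \frac{7}{-7} = 7 \left(- \frac{1}{7}\right) = -1$)
$h{\left(m \right)} = 2 m \left(1 - \frac{4}{m}\right)$ ($h{\left(m \right)} = \left(1 - \frac{4}{m}\right) 2 m = 2 m \left(1 - \frac{4}{m}\right)$)
$75 - C h{\left(t{\left(-5,0 \right)} \right)} = 75 \left(-1\right) \left(-1\right) \left(-8 + 2 \cdot 6 \left(-5\right)\right) = 75 \cdot 1 \left(-8 + 2 \left(-30\right)\right) = 75 \cdot 1 \left(-8 - 60\right) = 75 \cdot 1 \left(-68\right) = 75 \left(-68\right) = -5100$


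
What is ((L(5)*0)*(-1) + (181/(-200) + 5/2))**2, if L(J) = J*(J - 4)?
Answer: 101761/40000 ≈ 2.5440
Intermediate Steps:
L(J) = J*(-4 + J)
((L(5)*0)*(-1) + (181/(-200) + 5/2))**2 = (((5*(-4 + 5))*0)*(-1) + (181/(-200) + 5/2))**2 = (((5*1)*0)*(-1) + (181*(-1/200) + 5*(1/2)))**2 = ((5*0)*(-1) + (-181/200 + 5/2))**2 = (0*(-1) + 319/200)**2 = (0 + 319/200)**2 = (319/200)**2 = 101761/40000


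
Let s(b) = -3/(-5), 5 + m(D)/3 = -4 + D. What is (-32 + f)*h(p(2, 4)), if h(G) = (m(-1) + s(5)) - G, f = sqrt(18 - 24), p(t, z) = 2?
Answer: 5024/5 - 157*I*sqrt(6)/5 ≈ 1004.8 - 76.914*I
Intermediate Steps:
m(D) = -27 + 3*D (m(D) = -15 + 3*(-4 + D) = -15 + (-12 + 3*D) = -27 + 3*D)
s(b) = 3/5 (s(b) = -3*(-1/5) = 3/5)
f = I*sqrt(6) (f = sqrt(-6) = I*sqrt(6) ≈ 2.4495*I)
h(G) = -147/5 - G (h(G) = ((-27 + 3*(-1)) + 3/5) - G = ((-27 - 3) + 3/5) - G = (-30 + 3/5) - G = -147/5 - G)
(-32 + f)*h(p(2, 4)) = (-32 + I*sqrt(6))*(-147/5 - 1*2) = (-32 + I*sqrt(6))*(-147/5 - 2) = (-32 + I*sqrt(6))*(-157/5) = 5024/5 - 157*I*sqrt(6)/5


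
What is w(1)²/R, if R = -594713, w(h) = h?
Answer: -1/594713 ≈ -1.6815e-6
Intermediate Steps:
w(1)²/R = 1²/(-594713) = 1*(-1/594713) = -1/594713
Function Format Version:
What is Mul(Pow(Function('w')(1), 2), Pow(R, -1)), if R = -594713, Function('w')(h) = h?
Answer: Rational(-1, 594713) ≈ -1.6815e-6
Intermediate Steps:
Mul(Pow(Function('w')(1), 2), Pow(R, -1)) = Mul(Pow(1, 2), Pow(-594713, -1)) = Mul(1, Rational(-1, 594713)) = Rational(-1, 594713)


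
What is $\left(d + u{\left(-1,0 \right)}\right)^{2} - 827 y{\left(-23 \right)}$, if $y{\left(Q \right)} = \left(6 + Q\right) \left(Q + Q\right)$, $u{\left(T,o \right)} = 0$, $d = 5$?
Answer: $-646689$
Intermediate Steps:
$y{\left(Q \right)} = 2 Q \left(6 + Q\right)$ ($y{\left(Q \right)} = \left(6 + Q\right) 2 Q = 2 Q \left(6 + Q\right)$)
$\left(d + u{\left(-1,0 \right)}\right)^{2} - 827 y{\left(-23 \right)} = \left(5 + 0\right)^{2} - 827 \cdot 2 \left(-23\right) \left(6 - 23\right) = 5^{2} - 827 \cdot 2 \left(-23\right) \left(-17\right) = 25 - 646714 = -646689$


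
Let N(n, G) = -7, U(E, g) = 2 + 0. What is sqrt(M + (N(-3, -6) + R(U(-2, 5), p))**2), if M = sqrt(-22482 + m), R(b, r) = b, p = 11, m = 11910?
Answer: sqrt(25 + 2*I*sqrt(2643)) ≈ 8.0875 + 6.3567*I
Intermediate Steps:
U(E, g) = 2
M = 2*I*sqrt(2643) (M = sqrt(-22482 + 11910) = sqrt(-10572) = 2*I*sqrt(2643) ≈ 102.82*I)
sqrt(M + (N(-3, -6) + R(U(-2, 5), p))**2) = sqrt(2*I*sqrt(2643) + (-7 + 2)**2) = sqrt(2*I*sqrt(2643) + (-5)**2) = sqrt(2*I*sqrt(2643) + 25) = sqrt(25 + 2*I*sqrt(2643))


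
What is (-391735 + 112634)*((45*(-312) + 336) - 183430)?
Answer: 55020296534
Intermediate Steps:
(-391735 + 112634)*((45*(-312) + 336) - 183430) = -279101*((-14040 + 336) - 183430) = -279101*(-13704 - 183430) = -279101*(-197134) = 55020296534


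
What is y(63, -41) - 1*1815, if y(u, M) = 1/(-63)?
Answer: -114346/63 ≈ -1815.0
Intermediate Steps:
y(u, M) = -1/63
y(63, -41) - 1*1815 = -1/63 - 1*1815 = -1/63 - 1815 = -114346/63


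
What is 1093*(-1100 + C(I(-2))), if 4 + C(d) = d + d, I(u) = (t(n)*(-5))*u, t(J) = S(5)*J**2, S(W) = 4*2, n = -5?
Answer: 3165328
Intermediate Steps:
S(W) = 8
t(J) = 8*J**2
I(u) = -1000*u (I(u) = ((8*(-5)**2)*(-5))*u = ((8*25)*(-5))*u = (200*(-5))*u = -1000*u)
C(d) = -4 + 2*d (C(d) = -4 + (d + d) = -4 + 2*d)
1093*(-1100 + C(I(-2))) = 1093*(-1100 + (-4 + 2*(-1000*(-2)))) = 1093*(-1100 + (-4 + 2*2000)) = 1093*(-1100 + (-4 + 4000)) = 1093*(-1100 + 3996) = 1093*2896 = 3165328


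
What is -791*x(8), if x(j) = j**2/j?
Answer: -6328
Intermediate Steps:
x(j) = j
-791*x(8) = -791*8 = -6328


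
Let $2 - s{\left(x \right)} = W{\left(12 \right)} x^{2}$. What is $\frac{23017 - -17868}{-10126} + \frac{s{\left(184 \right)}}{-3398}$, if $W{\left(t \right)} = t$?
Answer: $\frac{1987481395}{17204074} \approx 115.52$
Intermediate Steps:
$s{\left(x \right)} = 2 - 12 x^{2}$
$\frac{23017 - -17868}{-10126} + \frac{s{\left(184 \right)}}{-3398} = \frac{23017 - -17868}{-10126} + \frac{2 - 12 \cdot 184^{2}}{-3398} = \left(23017 + 17868\right) \left(- \frac{1}{10126}\right) + \left(2 - 406272\right) \left(- \frac{1}{3398}\right) = 40885 \left(- \frac{1}{10126}\right) + \left(2 - 406272\right) \left(- \frac{1}{3398}\right) = - \frac{40885}{10126} - - \frac{203135}{1699} = - \frac{40885}{10126} + \frac{203135}{1699} = \frac{1987481395}{17204074}$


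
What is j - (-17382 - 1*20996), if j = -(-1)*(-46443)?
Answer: -8065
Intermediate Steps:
j = -46443 (j = -1*46443 = -46443)
j - (-17382 - 1*20996) = -46443 - (-17382 - 1*20996) = -46443 - (-17382 - 20996) = -46443 - 1*(-38378) = -46443 + 38378 = -8065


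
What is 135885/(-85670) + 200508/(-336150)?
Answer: -2095175437/959932350 ≈ -2.1826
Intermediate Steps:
135885/(-85670) + 200508/(-336150) = 135885*(-1/85670) + 200508*(-1/336150) = -27177/17134 - 33418/56025 = -2095175437/959932350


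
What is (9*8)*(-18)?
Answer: -1296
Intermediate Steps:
(9*8)*(-18) = 72*(-18) = -1296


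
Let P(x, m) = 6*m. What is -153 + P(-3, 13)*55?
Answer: 4137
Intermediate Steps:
-153 + P(-3, 13)*55 = -153 + (6*13)*55 = -153 + 78*55 = -153 + 4290 = 4137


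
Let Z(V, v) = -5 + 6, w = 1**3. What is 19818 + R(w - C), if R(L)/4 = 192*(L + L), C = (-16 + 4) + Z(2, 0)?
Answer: 38250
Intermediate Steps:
w = 1
Z(V, v) = 1
C = -11 (C = (-16 + 4) + 1 = -12 + 1 = -11)
R(L) = 1536*L (R(L) = 4*(192*(L + L)) = 4*(192*(2*L)) = 4*(384*L) = 1536*L)
19818 + R(w - C) = 19818 + 1536*(1 - 1*(-11)) = 19818 + 1536*(1 + 11) = 19818 + 1536*12 = 19818 + 18432 = 38250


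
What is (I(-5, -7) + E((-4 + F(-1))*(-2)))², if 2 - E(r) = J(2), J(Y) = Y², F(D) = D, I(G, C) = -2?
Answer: 16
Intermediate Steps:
E(r) = -2 (E(r) = 2 - 1*2² = 2 - 1*4 = 2 - 4 = -2)
(I(-5, -7) + E((-4 + F(-1))*(-2)))² = (-2 - 2)² = (-4)² = 16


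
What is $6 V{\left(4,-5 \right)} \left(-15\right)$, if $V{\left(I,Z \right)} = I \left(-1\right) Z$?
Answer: $-1800$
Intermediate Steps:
$V{\left(I,Z \right)} = - I Z$
$6 V{\left(4,-5 \right)} \left(-15\right) = 6 \left(\left(-1\right) 4 \left(-5\right)\right) \left(-15\right) = 6 \cdot 20 \left(-15\right) = 120 \left(-15\right) = -1800$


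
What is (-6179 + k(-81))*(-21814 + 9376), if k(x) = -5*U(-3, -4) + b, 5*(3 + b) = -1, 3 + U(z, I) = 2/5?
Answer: 383662548/5 ≈ 7.6733e+7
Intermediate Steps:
U(z, I) = -13/5 (U(z, I) = -3 + 2/5 = -3 + 2*(⅕) = -3 + ⅖ = -13/5)
b = -16/5 (b = -3 + (⅕)*(-1) = -3 - ⅕ = -16/5 ≈ -3.2000)
k(x) = 49/5 (k(x) = -5*(-13/5) - 16/5 = 13 - 16/5 = 49/5)
(-6179 + k(-81))*(-21814 + 9376) = (-6179 + 49/5)*(-21814 + 9376) = -30846/5*(-12438) = 383662548/5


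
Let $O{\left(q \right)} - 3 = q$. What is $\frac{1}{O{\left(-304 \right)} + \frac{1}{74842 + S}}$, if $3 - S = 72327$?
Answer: $- \frac{2518}{757917} \approx -0.0033223$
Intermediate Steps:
$S = -72324$ ($S = 3 - 72327 = -72324$)
$O{\left(q \right)} = 3 + q$
$\frac{1}{O{\left(-304 \right)} + \frac{1}{74842 + S}} = \frac{1}{\left(3 - 304\right) + \frac{1}{74842 - 72324}} = \frac{1}{-301 + \frac{1}{2518}} = \frac{1}{- \frac{757917}{2518}} = - \frac{2518}{757917}$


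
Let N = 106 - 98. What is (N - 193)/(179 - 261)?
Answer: 185/82 ≈ 2.2561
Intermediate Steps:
N = 8
(N - 193)/(179 - 261) = (8 - 193)/(179 - 261) = -185/(-82) = -185*(-1/82) = 185/82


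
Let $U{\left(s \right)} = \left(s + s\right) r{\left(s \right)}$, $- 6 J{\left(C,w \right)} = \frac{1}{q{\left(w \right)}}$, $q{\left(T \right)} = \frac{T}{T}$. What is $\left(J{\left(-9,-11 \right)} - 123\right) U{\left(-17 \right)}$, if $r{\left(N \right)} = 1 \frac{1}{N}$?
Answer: $- \frac{739}{3} \approx -246.33$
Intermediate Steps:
$q{\left(T \right)} = 1$
$r{\left(N \right)} = \frac{1}{N}$
$J{\left(C,w \right)} = - \frac{1}{6}$ ($J{\left(C,w \right)} = - \frac{1}{6 \cdot 1} = \left(- \frac{1}{6}\right) 1 = - \frac{1}{6}$)
$U{\left(s \right)} = 2$ ($U{\left(s \right)} = \frac{s + s}{s} = \frac{2 s}{s} = 2$)
$\left(J{\left(-9,-11 \right)} - 123\right) U{\left(-17 \right)} = \left(- \frac{1}{6} - 123\right) 2 = \left(- \frac{739}{6}\right) 2 = - \frac{739}{3}$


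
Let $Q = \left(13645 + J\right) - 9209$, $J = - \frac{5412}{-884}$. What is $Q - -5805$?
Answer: $\frac{2264614}{221} \approx 10247.0$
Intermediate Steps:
$J = \frac{1353}{221}$ ($J = \left(-5412\right) \left(- \frac{1}{884}\right) = \frac{1353}{221} \approx 6.1222$)
$Q = \frac{981709}{221}$ ($Q = \left(13645 + \frac{1353}{221}\right) - 9209 = \frac{3016898}{221} - 9209 = \frac{981709}{221} \approx 4442.1$)
$Q - -5805 = \frac{981709}{221} - -5805 = \frac{981709}{221} + 5805 = \frac{2264614}{221}$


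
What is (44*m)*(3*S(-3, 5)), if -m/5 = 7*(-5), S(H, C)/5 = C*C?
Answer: 2887500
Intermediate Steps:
S(H, C) = 5*C**2 (S(H, C) = 5*(C*C) = 5*C**2)
m = 175 (m = -35*(-5) = -5*(-35) = 175)
(44*m)*(3*S(-3, 5)) = (44*175)*(3*(5*5**2)) = 7700*(3*(5*25)) = 7700*(3*125) = 7700*375 = 2887500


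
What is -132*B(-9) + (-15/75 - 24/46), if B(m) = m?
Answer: 136537/115 ≈ 1187.3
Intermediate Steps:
-132*B(-9) + (-15/75 - 24/46) = -132*(-9) + (-15/75 - 24/46) = 1188 + (-15*1/75 - 24*1/46) = 1188 + (-⅕ - 12/23) = 1188 - 83/115 = 136537/115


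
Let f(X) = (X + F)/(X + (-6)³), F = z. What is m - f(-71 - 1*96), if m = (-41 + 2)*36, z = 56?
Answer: -537843/383 ≈ -1404.3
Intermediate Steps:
m = -1404 (m = -39*36 = -1404)
F = 56
f(X) = (56 + X)/(-216 + X) (f(X) = (X + 56)/(X + (-6)³) = (56 + X)/(X - 216) = (56 + X)/(-216 + X))
m - f(-71 - 1*96) = -1404 - (56 + (-71 - 1*96))/(-216 + (-71 - 1*96)) = -1404 - (56 + (-71 - 96))/(-216 + (-71 - 96)) = -1404 - (56 - 167)/(-216 - 167) = -1404 - (-111)/(-383) = -1404 - (-1)*(-111)/383 = -1404 - 1*111/383 = -1404 - 111/383 = -537843/383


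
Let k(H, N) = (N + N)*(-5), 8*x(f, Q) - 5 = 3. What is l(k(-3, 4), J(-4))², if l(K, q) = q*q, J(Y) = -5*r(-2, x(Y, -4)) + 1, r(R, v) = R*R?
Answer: 130321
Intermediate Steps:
x(f, Q) = 1 (x(f, Q) = 5/8 + (⅛)*3 = 5/8 + 3/8 = 1)
k(H, N) = -10*N (k(H, N) = (2*N)*(-5) = -10*N)
r(R, v) = R²
J(Y) = -19 (J(Y) = -5*(-2)² + 1 = -5*4 + 1 = -20 + 1 = -19)
l(K, q) = q²
l(k(-3, 4), J(-4))² = ((-19)²)² = 361² = 130321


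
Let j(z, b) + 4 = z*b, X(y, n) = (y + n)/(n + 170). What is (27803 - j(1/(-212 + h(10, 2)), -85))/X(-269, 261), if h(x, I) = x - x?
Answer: -2540744569/1696 ≈ -1.4981e+6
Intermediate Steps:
h(x, I) = 0
X(y, n) = (n + y)/(170 + n)
j(z, b) = -4 + b*z (j(z, b) = -4 + z*b = -4 + b*z)
(27803 - j(1/(-212 + h(10, 2)), -85))/X(-269, 261) = (27803 - (-4 - 85/(-212 + 0)))/(((261 - 269)/(170 + 261))) = (27803 - (-4 - 85/(-212)))/((-8/431)) = (27803 - (-4 - 85*(-1/212)))/(((1/431)*(-8))) = (27803 - (-4 + 85/212))/(-8/431) = (27803 - 1*(-763/212))*(-431/8) = (27803 + 763/212)*(-431/8) = (5894999/212)*(-431/8) = -2540744569/1696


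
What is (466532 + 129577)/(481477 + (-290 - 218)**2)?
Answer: 596109/739541 ≈ 0.80605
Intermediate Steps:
(466532 + 129577)/(481477 + (-290 - 218)**2) = 596109/(481477 + (-508)**2) = 596109/(481477 + 258064) = 596109/739541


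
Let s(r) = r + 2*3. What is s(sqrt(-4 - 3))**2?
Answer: (6 + I*sqrt(7))**2 ≈ 29.0 + 31.749*I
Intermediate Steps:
s(r) = 6 + r (s(r) = r + 6 = 6 + r)
s(sqrt(-4 - 3))**2 = (6 + sqrt(-4 - 3))**2 = (6 + sqrt(-7))**2 = (6 + I*sqrt(7))**2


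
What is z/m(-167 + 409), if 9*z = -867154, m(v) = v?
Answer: -433577/1089 ≈ -398.14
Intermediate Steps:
z = -867154/9 (z = (⅑)*(-867154) = -867154/9 ≈ -96351.)
z/m(-167 + 409) = -867154/(9*(-167 + 409)) = -867154/9/242 = -867154/9*1/242 = -433577/1089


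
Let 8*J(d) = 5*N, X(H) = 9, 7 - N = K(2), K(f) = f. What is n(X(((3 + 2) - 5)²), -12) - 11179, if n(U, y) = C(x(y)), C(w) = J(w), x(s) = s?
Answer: -89407/8 ≈ -11176.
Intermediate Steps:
N = 5 (N = 7 - 1*2 = 7 - 2 = 5)
J(d) = 25/8 (J(d) = (5*5)/8 = (⅛)*25 = 25/8)
C(w) = 25/8
n(U, y) = 25/8
n(X(((3 + 2) - 5)²), -12) - 11179 = 25/8 - 11179 = -89407/8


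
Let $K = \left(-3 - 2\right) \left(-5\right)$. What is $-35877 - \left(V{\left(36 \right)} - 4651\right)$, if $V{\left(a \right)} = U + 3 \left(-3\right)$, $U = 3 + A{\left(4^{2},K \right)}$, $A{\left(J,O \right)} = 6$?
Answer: $-31226$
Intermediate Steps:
$K = 25$ ($K = \left(-5\right) \left(-5\right) = 25$)
$U = 9$ ($U = 3 + 6 = 9$)
$V{\left(a \right)} = 0$ ($V{\left(a \right)} = 9 + 3 \left(-3\right) = 9 - 9 = 0$)
$-35877 - \left(V{\left(36 \right)} - 4651\right) = -35877 - \left(0 - 4651\right) = -35877 - -4651 = -35877 + 4651 = -31226$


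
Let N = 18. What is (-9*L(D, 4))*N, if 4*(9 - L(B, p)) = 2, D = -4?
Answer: -1377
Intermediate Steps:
L(B, p) = 17/2 (L(B, p) = 9 - ¼*2 = 9 - ½ = 17/2)
(-9*L(D, 4))*N = -9*17/2*18 = -153/2*18 = -1377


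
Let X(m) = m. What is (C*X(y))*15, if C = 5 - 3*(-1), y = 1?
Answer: 120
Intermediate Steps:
C = 8 (C = 5 + 3 = 8)
(C*X(y))*15 = (8*1)*15 = 8*15 = 120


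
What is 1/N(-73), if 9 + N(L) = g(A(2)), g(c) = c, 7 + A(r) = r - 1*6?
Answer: -1/20 ≈ -0.050000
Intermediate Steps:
A(r) = -13 + r (A(r) = -7 + (r - 1*6) = -7 + (r - 6) = -7 + (-6 + r) = -13 + r)
N(L) = -20 (N(L) = -9 + (-13 + 2) = -9 - 11 = -20)
1/N(-73) = 1/(-20) = -1/20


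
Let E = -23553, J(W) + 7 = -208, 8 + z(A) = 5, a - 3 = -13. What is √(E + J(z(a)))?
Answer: 2*I*√5942 ≈ 154.17*I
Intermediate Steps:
a = -10 (a = 3 - 13 = -10)
z(A) = -3 (z(A) = -8 + 5 = -3)
J(W) = -215 (J(W) = -7 - 208 = -215)
√(E + J(z(a))) = √(-23553 - 215) = √(-23768) = 2*I*√5942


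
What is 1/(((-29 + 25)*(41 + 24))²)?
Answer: 1/67600 ≈ 1.4793e-5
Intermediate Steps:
1/(((-29 + 25)*(41 + 24))²) = 1/((-4*65)²) = 1/((-260)²) = 1/67600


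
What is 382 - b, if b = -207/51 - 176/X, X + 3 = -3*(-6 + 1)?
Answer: 20437/51 ≈ 400.73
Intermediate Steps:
X = 12 (X = -3 - 3*(-6 + 1) = -3 - 3*(-5) = -3 + 15 = 12)
b = -955/51 (b = -207/51 - 176/12 = -207*1/51 - 176*1/12 = -69/17 - 44/3 = -955/51 ≈ -18.725)
382 - b = 382 - 1*(-955/51) = 382 + 955/51 = 20437/51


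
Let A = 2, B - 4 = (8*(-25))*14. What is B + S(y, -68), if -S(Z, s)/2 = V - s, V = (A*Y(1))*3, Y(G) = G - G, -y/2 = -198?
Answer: -2932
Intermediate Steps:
y = 396 (y = -2*(-198) = 396)
B = -2796 (B = 4 + (8*(-25))*14 = 4 - 200*14 = 4 - 2800 = -2796)
Y(G) = 0
V = 0 (V = (2*0)*3 = 0*3 = 0)
S(Z, s) = 2*s (S(Z, s) = -2*(0 - s) = -(-2)*s = 2*s)
B + S(y, -68) = -2796 + 2*(-68) = -2796 - 136 = -2932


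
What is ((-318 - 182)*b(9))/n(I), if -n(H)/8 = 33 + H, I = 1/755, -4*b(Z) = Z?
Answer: -849375/199328 ≈ -4.2612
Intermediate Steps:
b(Z) = -Z/4
I = 1/755 ≈ 0.0013245
n(H) = -264 - 8*H (n(H) = -8*(33 + H) = -264 - 8*H)
((-318 - 182)*b(9))/n(I) = ((-318 - 182)*(-¼*9))/(-264 - 8*1/755) = (-500*(-9/4))/(-264 - 8/755) = 1125/(-199328/755) = 1125*(-755/199328) = -849375/199328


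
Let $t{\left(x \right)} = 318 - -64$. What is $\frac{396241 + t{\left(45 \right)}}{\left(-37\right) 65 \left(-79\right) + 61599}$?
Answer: $\frac{396623}{251594} \approx 1.5764$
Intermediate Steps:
$t{\left(x \right)} = 382$ ($t{\left(x \right)} = 318 + 64 = 382$)
$\frac{396241 + t{\left(45 \right)}}{\left(-37\right) 65 \left(-79\right) + 61599} = \frac{396241 + 382}{\left(-37\right) 65 \left(-79\right) + 61599} = \frac{396623}{\left(-2405\right) \left(-79\right) + 61599} = \frac{396623}{189995 + 61599} = \frac{396623}{251594}$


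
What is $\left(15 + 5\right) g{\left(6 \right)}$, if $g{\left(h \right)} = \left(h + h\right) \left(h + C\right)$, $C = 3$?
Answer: $2160$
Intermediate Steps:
$g{\left(h \right)} = 2 h \left(3 + h\right)$ ($g{\left(h \right)} = \left(h + h\right) \left(h + 3\right) = 2 h \left(3 + h\right)$)
$\left(15 + 5\right) g{\left(6 \right)} = \left(15 + 5\right) 2 \cdot 6 \left(3 + 6\right) = 20 \cdot 2 \cdot 6 \cdot 9 = 20 \cdot 108 = 2160$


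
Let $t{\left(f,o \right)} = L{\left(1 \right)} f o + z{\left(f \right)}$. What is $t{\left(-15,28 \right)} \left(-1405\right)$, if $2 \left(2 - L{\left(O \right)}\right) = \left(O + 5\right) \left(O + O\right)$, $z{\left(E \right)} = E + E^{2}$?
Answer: $-2655450$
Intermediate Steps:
$L{\left(O \right)} = 2 - O \left(5 + O\right)$ ($L{\left(O \right)} = 2 - \frac{\left(O + 5\right) \left(O + O\right)}{2} = 2 - \frac{\left(5 + O\right) 2 O}{2} = 2 - \frac{2 O \left(5 + O\right)}{2} = 2 - O \left(5 + O\right)$)
$t{\left(f,o \right)} = f \left(1 + f\right) - 4 f o$ ($t{\left(f,o \right)} = \left(2 - 1^{2} - 5\right) f o + f \left(1 + f\right) = \left(2 - 1 - 5\right) f o + f \left(1 + f\right) = - 4 f o + f \left(1 + f\right) = f \left(1 + f\right) - 4 f o$)
$t{\left(-15,28 \right)} \left(-1405\right) = - 15 \left(1 - 15 - 112\right) \left(-1405\right) = \left(-15\right) \left(-126\right) \left(-1405\right) = 1890 \left(-1405\right) = -2655450$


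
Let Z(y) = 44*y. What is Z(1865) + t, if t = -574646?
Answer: -492586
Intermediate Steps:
Z(1865) + t = 44*1865 - 574646 = 82060 - 574646 = -492586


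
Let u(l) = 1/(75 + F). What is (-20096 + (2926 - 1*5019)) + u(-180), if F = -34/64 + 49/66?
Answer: -1762315891/79423 ≈ -22189.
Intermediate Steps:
F = 223/1056 (F = -34*1/64 + 49*(1/66) = -17/32 + 49/66 = 223/1056 ≈ 0.21117)
u(l) = 1056/79423 (u(l) = 1/(75 + 223/1056) = 1/(79423/1056) = 1056/79423)
(-20096 + (2926 - 1*5019)) + u(-180) = (-20096 + (2926 - 1*5019)) + 1056/79423 = (-20096 + (2926 - 5019)) + 1056/79423 = (-20096 - 2093) + 1056/79423 = -22189 + 1056/79423 = -1762315891/79423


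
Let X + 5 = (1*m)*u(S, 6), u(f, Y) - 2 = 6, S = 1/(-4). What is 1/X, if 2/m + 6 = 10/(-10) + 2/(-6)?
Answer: -11/79 ≈ -0.13924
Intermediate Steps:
S = -1/4 ≈ -0.25000
u(f, Y) = 8 (u(f, Y) = 2 + 6 = 8)
m = -3/11 (m = 2/(-6 + (10/(-10) + 2/(-6))) = 2/(-6 + (10*(-1/10) + 2*(-1/6))) = 2/(-6 + (-1 - 1/3)) = 2/(-6 - 4/3) = 2/(-22/3) = 2*(-3/22) = -3/11 ≈ -0.27273)
X = -79/11 (X = -5 + (1*(-3/11))*8 = -5 - 3/11*8 = -5 - 24/11 = -79/11 ≈ -7.1818)
1/X = 1/(-79/11) = -11/79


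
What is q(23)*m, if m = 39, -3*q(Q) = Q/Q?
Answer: -13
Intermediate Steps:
q(Q) = -⅓ (q(Q) = -Q/(3*Q) = -⅓*1 = -⅓)
q(23)*m = -⅓*39 = -13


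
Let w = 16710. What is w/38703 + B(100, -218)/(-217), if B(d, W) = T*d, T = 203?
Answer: -37240230/399931 ≈ -93.117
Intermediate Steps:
B(d, W) = 203*d
w/38703 + B(100, -218)/(-217) = 16710/38703 + (203*100)/(-217) = 16710*(1/38703) + 20300*(-1/217) = 5570/12901 - 2900/31 = -37240230/399931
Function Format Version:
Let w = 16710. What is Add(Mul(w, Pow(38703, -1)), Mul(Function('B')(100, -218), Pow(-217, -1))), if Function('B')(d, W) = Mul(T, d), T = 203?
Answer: Rational(-37240230, 399931) ≈ -93.117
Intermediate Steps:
Function('B')(d, W) = Mul(203, d)
Add(Mul(w, Pow(38703, -1)), Mul(Function('B')(100, -218), Pow(-217, -1))) = Add(Mul(16710, Pow(38703, -1)), Mul(Mul(203, 100), Pow(-217, -1))) = Add(Mul(16710, Rational(1, 38703)), Mul(20300, Rational(-1, 217))) = Add(Rational(5570, 12901), Rational(-2900, 31)) = Rational(-37240230, 399931)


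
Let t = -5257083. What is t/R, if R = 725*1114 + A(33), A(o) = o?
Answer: -5257083/807683 ≈ -6.5088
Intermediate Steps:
R = 807683 (R = 725*1114 + 33 = 807650 + 33 = 807683)
t/R = -5257083/807683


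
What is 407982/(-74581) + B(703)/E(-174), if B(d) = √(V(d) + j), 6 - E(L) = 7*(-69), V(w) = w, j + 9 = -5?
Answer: -407982/74581 + √689/489 ≈ -5.4166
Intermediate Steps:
j = -14 (j = -9 - 5 = -14)
E(L) = 489 (E(L) = 6 - 7*(-69) = 6 - 1*(-483) = 6 + 483 = 489)
B(d) = √(-14 + d) (B(d) = √(d - 14) = √(-14 + d))
407982/(-74581) + B(703)/E(-174) = 407982/(-74581) + √(-14 + 703)/489 = 407982*(-1/74581) + √689*(1/489) = -407982/74581 + √689/489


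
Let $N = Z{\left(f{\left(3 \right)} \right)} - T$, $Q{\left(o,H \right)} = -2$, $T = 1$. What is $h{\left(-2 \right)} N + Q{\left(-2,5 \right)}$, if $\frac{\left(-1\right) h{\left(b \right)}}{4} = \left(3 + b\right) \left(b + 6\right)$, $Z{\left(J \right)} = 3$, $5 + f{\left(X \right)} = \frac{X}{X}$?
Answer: $-34$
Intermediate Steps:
$f{\left(X \right)} = -4$ ($f{\left(X \right)} = -5 + \frac{X}{X} = -5 + 1 = -4$)
$h{\left(b \right)} = - 4 \left(3 + b\right) \left(6 + b\right)$ ($h{\left(b \right)} = - 4 \left(3 + b\right) \left(b + 6\right) = - 4 \left(3 + b\right) \left(6 + b\right)$)
$N = 2$ ($N = 3 - 1 = 2$)
$h{\left(-2 \right)} N + Q{\left(-2,5 \right)} = \left(-72 - -72 - 4 \left(-2\right)^{2}\right) 2 - 2 = \left(-72 + 72 - 16\right) 2 - 2 = \left(-16\right) 2 - 2 = -32 - 2 = -34$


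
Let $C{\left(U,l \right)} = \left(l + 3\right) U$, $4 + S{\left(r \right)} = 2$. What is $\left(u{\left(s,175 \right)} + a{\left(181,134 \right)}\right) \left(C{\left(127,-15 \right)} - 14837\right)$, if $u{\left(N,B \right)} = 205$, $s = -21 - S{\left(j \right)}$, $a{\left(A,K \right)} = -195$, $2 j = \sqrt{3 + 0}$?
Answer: $-163610$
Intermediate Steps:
$j = \frac{\sqrt{3}}{2}$ ($j = \frac{\sqrt{3 + 0}}{2} = \frac{\sqrt{3}}{2} \approx 0.86602$)
$S{\left(r \right)} = -2$ ($S{\left(r \right)} = -4 + 2 = -2$)
$C{\left(U,l \right)} = U \left(3 + l\right)$ ($C{\left(U,l \right)} = \left(3 + l\right) U = U \left(3 + l\right)$)
$s = -19$ ($s = -21 - -2 = -21 + 2 = -19$)
$\left(u{\left(s,175 \right)} + a{\left(181,134 \right)}\right) \left(C{\left(127,-15 \right)} - 14837\right) = \left(205 - 195\right) \left(127 \left(3 - 15\right) - 14837\right) = 10 \left(127 \left(-12\right) - 14837\right) = 10 \left(-1524 - 14837\right) = 10 \left(-16361\right) = -163610$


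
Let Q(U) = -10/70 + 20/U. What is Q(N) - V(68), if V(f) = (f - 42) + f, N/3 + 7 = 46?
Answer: -76963/819 ≈ -93.972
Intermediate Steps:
N = 117 (N = -21 + 3*46 = -21 + 138 = 117)
Q(U) = -1/7 + 20/U (Q(U) = -10*1/70 + 20/U = -1/7 + 20/U)
V(f) = -42 + 2*f (V(f) = (-42 + f) + f = -42 + 2*f)
Q(N) - V(68) = (1/7)*(140 - 1*117)/117 - (-42 + 2*68) = (1/7)*(1/117)*(140 - 117) - (-42 + 136) = (1/7)*(1/117)*23 - 1*94 = 23/819 - 94 = -76963/819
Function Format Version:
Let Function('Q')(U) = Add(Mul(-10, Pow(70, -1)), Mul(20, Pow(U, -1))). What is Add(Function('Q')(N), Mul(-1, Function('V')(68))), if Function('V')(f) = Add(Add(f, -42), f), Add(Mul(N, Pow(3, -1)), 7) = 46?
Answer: Rational(-76963, 819) ≈ -93.972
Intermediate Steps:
N = 117 (N = Add(-21, Mul(3, 46)) = Add(-21, 138) = 117)
Function('Q')(U) = Add(Rational(-1, 7), Mul(20, Pow(U, -1))) (Function('Q')(U) = Add(Mul(-10, Rational(1, 70)), Mul(20, Pow(U, -1))) = Add(Rational(-1, 7), Mul(20, Pow(U, -1))))
Function('V')(f) = Add(-42, Mul(2, f)) (Function('V')(f) = Add(Add(-42, f), f) = Add(-42, Mul(2, f)))
Add(Function('Q')(N), Mul(-1, Function('V')(68))) = Add(Mul(Rational(1, 7), Pow(117, -1), Add(140, Mul(-1, 117))), Mul(-1, Add(-42, Mul(2, 68)))) = Add(Mul(Rational(1, 7), Rational(1, 117), Add(140, -117)), Mul(-1, Add(-42, 136))) = Add(Mul(Rational(1, 7), Rational(1, 117), 23), Mul(-1, 94)) = Add(Rational(23, 819), -94) = Rational(-76963, 819)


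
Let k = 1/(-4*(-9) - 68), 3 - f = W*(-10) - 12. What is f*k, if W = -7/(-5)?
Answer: -29/32 ≈ -0.90625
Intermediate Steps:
W = 7/5 (W = -7*(-⅕) = 7/5 ≈ 1.4000)
f = 29 (f = 3 - ((7/5)*(-10) - 12) = 3 - (-14 - 12) = 3 - 1*(-26) = 3 + 26 = 29)
k = -1/32 (k = 1/(36 - 68) = 1/(-32) = -1/32 ≈ -0.031250)
f*k = 29*(-1/32) = -29/32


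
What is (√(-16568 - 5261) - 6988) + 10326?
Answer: 3338 + I*√21829 ≈ 3338.0 + 147.75*I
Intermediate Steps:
(√(-16568 - 5261) - 6988) + 10326 = (√(-21829) - 6988) + 10326 = (I*√21829 - 6988) + 10326 = (-6988 + I*√21829) + 10326 = 3338 + I*√21829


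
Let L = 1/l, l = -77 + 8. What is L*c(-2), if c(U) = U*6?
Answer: 4/23 ≈ 0.17391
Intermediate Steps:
l = -69
c(U) = 6*U
L = -1/69 (L = 1/(-69) = -1/69 ≈ -0.014493)
L*c(-2) = -2*(-2)/23 = -1/69*(-12) = 4/23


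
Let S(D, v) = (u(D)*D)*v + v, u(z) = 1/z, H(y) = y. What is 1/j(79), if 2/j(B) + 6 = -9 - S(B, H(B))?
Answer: -173/2 ≈ -86.500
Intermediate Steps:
S(D, v) = 2*v (S(D, v) = (D/D)*v + v = 1*v + v = v + v = 2*v)
j(B) = 2/(-15 - 2*B) (j(B) = 2/(-6 + (-9 - 2*B)) = 2/(-15 - 2*B))
1/j(79) = 1/(-2/(15 + 2*79)) = 1/(-2/(15 + 158)) = 1/(-2/173) = -173/2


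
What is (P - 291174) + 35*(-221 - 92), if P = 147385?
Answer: -154744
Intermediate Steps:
(P - 291174) + 35*(-221 - 92) = (147385 - 291174) + 35*(-221 - 92) = -143789 + 35*(-313) = -143789 - 10955 = -154744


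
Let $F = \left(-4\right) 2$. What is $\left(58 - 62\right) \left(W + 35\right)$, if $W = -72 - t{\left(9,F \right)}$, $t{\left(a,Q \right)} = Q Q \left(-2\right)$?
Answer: $-364$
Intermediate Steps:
$F = -8$
$t{\left(a,Q \right)} = - 2 Q^{2}$ ($t{\left(a,Q \right)} = Q^{2} \left(-2\right) = - 2 Q^{2}$)
$W = 56$ ($W = -72 - - 2 \left(-8\right)^{2} = -72 - \left(-2\right) 64 = -72 - -128 = -72 + 128 = 56$)
$\left(58 - 62\right) \left(W + 35\right) = \left(58 - 62\right) \left(56 + 35\right) = \left(-4\right) 91 = -364$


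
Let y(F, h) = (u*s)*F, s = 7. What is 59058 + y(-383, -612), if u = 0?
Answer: 59058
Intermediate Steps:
y(F, h) = 0 (y(F, h) = (0*7)*F = 0*F = 0)
59058 + y(-383, -612) = 59058 + 0 = 59058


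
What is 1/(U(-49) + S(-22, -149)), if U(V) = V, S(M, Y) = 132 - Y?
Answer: 1/232 ≈ 0.0043103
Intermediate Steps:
1/(U(-49) + S(-22, -149)) = 1/(-49 + (132 - 1*(-149))) = 1/(-49 + (132 + 149)) = 1/(-49 + 281) = 1/232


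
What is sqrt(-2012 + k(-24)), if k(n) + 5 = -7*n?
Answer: 43*I ≈ 43.0*I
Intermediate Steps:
k(n) = -5 - 7*n
sqrt(-2012 + k(-24)) = sqrt(-2012 + (-5 - 7*(-24))) = sqrt(-2012 + (-5 + 168)) = sqrt(-2012 + 163) = sqrt(-1849) = 43*I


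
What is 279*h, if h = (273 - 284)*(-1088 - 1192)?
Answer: 6997320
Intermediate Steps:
h = 25080 (h = -11*(-2280) = 25080)
279*h = 279*25080 = 6997320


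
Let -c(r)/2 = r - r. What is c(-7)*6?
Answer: 0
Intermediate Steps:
c(r) = 0 (c(r) = -2*(r - r) = -2*0 = 0)
c(-7)*6 = 0*6 = 0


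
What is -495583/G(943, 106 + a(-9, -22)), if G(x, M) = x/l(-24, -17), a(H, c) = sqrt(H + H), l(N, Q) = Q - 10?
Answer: 13380741/943 ≈ 14190.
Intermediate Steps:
l(N, Q) = -10 + Q
a(H, c) = sqrt(2)*sqrt(H) (a(H, c) = sqrt(2*H) = sqrt(2)*sqrt(H))
G(x, M) = -x/27 (G(x, M) = x/(-10 - 17) = x/(-27) = x*(-1/27) = -x/27)
-495583/G(943, 106 + a(-9, -22)) = -495583/((-1/27*943)) = -495583/(-943/27) = -495583*(-27/943) = 13380741/943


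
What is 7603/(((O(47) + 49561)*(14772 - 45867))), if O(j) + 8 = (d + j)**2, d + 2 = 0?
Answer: -7603/1603817910 ≈ -4.7406e-6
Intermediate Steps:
d = -2 (d = -2 + 0 = -2)
O(j) = -8 + (-2 + j)**2
7603/(((O(47) + 49561)*(14772 - 45867))) = 7603/((((-8 + (-2 + 47)**2) + 49561)*(14772 - 45867))) = 7603/((((-8 + 45**2) + 49561)*(-31095))) = 7603/((((-8 + 2025) + 49561)*(-31095))) = 7603/(((2017 + 49561)*(-31095))) = 7603/((51578*(-31095))) = 7603/(-1603817910) = 7603*(-1/1603817910) = -7603/1603817910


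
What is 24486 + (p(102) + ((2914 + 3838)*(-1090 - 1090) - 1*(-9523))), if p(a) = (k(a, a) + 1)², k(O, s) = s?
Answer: -14674742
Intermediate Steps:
p(a) = (1 + a)² (p(a) = (a + 1)² = (1 + a)²)
24486 + (p(102) + ((2914 + 3838)*(-1090 - 1090) - 1*(-9523))) = 24486 + ((1 + 102)² + ((2914 + 3838)*(-1090 - 1090) - 1*(-9523))) = 24486 + (103² + (6752*(-2180) + 9523)) = 24486 + (10609 + (-14719360 + 9523)) = 24486 + (10609 - 14709837) = 24486 - 14699228 = -14674742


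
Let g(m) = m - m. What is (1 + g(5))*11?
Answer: 11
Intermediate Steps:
g(m) = 0
(1 + g(5))*11 = (1 + 0)*11 = 1*11 = 11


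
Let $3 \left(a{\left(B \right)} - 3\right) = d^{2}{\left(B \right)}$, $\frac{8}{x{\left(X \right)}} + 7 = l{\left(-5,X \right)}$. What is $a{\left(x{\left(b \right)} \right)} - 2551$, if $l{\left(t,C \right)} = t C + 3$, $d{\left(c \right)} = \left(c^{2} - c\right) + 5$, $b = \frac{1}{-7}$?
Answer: $- \frac{2089133843}{839523} \approx -2488.5$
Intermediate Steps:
$b = - \frac{1}{7} \approx -0.14286$
$d{\left(c \right)} = 5 + c^{2} - c$
$l{\left(t,C \right)} = 3 + C t$ ($l{\left(t,C \right)} = C t + 3 = 3 + C t$)
$x{\left(X \right)} = \frac{8}{-4 - 5 X}$ ($x{\left(X \right)} = \frac{8}{-7 + \left(3 + X \left(-5\right)\right)} = \frac{8}{-7 - \left(-3 + 5 X\right)} = \frac{8}{-4 - 5 X}$)
$a{\left(B \right)} = 3 + \frac{\left(5 + B^{2} - B\right)^{2}}{3}$
$a{\left(x{\left(b \right)} \right)} - 2551 = \left(3 + \frac{\left(5 + \left(\frac{8}{-4 - - \frac{5}{7}}\right)^{2} - \frac{8}{-4 - - \frac{5}{7}}\right)^{2}}{3}\right) - 2551 = \left(3 + \frac{\left(5 + \left(\frac{8}{-4 + \frac{5}{7}}\right)^{2} - \frac{8}{-4 + \frac{5}{7}}\right)^{2}}{3}\right) - 2551 = \left(3 + \frac{\left(5 + \left(\frac{8}{- \frac{23}{7}}\right)^{2} - \frac{8}{- \frac{23}{7}}\right)^{2}}{3}\right) - 2551 = \left(3 + \frac{\left(5 + \left(8 \left(- \frac{7}{23}\right)\right)^{2} - 8 \left(- \frac{7}{23}\right)\right)^{2}}{3}\right) - 2551 = \left(3 + \frac{\left(5 + \left(- \frac{56}{23}\right)^{2} - - \frac{56}{23}\right)^{2}}{3}\right) - 2551 = \left(3 + \frac{\left(5 + \frac{3136}{529} + \frac{56}{23}\right)^{2}}{3}\right) - 2551 = \left(3 + \frac{\left(\frac{7069}{529}\right)^{2}}{3}\right) - 2551 = \left(3 + \frac{1}{3} \cdot \frac{49970761}{279841}\right) - 2551 = \left(3 + \frac{49970761}{839523}\right) - 2551 = \frac{52489330}{839523} - 2551 = - \frac{2089133843}{839523}$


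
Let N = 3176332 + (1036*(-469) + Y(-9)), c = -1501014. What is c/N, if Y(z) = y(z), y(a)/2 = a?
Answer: -250169/448405 ≈ -0.55791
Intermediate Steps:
y(a) = 2*a
Y(z) = 2*z
N = 2690430 (N = 3176332 + (1036*(-469) + 2*(-9)) = 3176332 + (-485884 - 18) = 3176332 - 485902 = 2690430)
c/N = -1501014/2690430 = -1501014*1/2690430 = -250169/448405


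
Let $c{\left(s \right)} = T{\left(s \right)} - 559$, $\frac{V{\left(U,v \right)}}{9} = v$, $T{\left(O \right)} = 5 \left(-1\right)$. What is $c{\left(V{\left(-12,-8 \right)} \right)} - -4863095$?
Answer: $4862531$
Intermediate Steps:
$T{\left(O \right)} = -5$
$V{\left(U,v \right)} = 9 v$
$c{\left(s \right)} = -564$ ($c{\left(s \right)} = -5 - 559 = -564$)
$c{\left(V{\left(-12,-8 \right)} \right)} - -4863095 = -564 - -4863095 = -564 + 4863095 = 4862531$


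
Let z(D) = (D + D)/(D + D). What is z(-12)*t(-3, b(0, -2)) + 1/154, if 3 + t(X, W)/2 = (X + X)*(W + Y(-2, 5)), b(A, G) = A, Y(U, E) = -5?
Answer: 8317/154 ≈ 54.006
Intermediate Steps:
z(D) = 1 (z(D) = (2*D)/((2*D)) = (2*D)*(1/(2*D)) = 1)
t(X, W) = -6 + 4*X*(-5 + W) (t(X, W) = -6 + 2*((X + X)*(W - 5)) = -6 + 2*((2*X)*(-5 + W)) = -6 + 2*(2*X*(-5 + W)) = -6 + 4*X*(-5 + W))
z(-12)*t(-3, b(0, -2)) + 1/154 = 1*(-6 - 20*(-3) + 4*0*(-3)) + 1/154 = 1*(-6 + 60 + 0) + 1/154 = 1*54 + 1/154 = 54 + 1/154 = 8317/154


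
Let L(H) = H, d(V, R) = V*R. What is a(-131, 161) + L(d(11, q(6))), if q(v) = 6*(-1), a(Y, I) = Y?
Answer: -197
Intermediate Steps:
q(v) = -6
d(V, R) = R*V
a(-131, 161) + L(d(11, q(6))) = -131 - 6*11 = -131 - 66 = -197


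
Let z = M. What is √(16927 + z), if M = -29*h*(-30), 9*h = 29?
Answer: √177573/3 ≈ 140.46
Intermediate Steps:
h = 29/9 (h = (⅑)*29 = 29/9 ≈ 3.2222)
M = 8410/3 (M = -29*29/9*(-30) = -841/9*(-30) = 8410/3 ≈ 2803.3)
z = 8410/3 ≈ 2803.3
√(16927 + z) = √(16927 + 8410/3) = √(59191/3) = √177573/3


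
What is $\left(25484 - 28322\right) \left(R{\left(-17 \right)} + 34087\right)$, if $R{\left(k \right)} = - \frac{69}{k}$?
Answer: $- \frac{1644757224}{17} \approx -9.675 \cdot 10^{7}$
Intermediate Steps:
$\left(25484 - 28322\right) \left(R{\left(-17 \right)} + 34087\right) = \left(25484 - 28322\right) \left(- \frac{69}{-17} + 34087\right) = - 2838 \left(\left(-69\right) \left(- \frac{1}{17}\right) + 34087\right) = - 2838 \left(\frac{69}{17} + 34087\right) = \left(-2838\right) \frac{579548}{17} = - \frac{1644757224}{17}$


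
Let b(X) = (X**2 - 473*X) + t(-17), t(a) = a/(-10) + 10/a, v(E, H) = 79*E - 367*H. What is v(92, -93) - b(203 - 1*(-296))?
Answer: 4832061/170 ≈ 28424.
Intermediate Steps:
v(E, H) = -367*H + 79*E
t(a) = 10/a - a/10 (t(a) = a*(-1/10) + 10/a = -a/10 + 10/a = 10/a - a/10)
b(X) = 189/170 + X**2 - 473*X (b(X) = (X**2 - 473*X) + (10/(-17) - 1/10*(-17)) = (X**2 - 473*X) + (10*(-1/17) + 17/10) = (X**2 - 473*X) + (-10/17 + 17/10) = (X**2 - 473*X) + 189/170 = 189/170 + X**2 - 473*X)
v(92, -93) - b(203 - 1*(-296)) = (-367*(-93) + 79*92) - (189/170 + (203 - 1*(-296))**2 - 473*(203 - 1*(-296))) = (34131 + 7268) - (189/170 + (203 + 296)**2 - 473*(203 + 296)) = 41399 - (189/170 + 499**2 - 473*499) = 41399 - (189/170 + 249001 - 236027) = 41399 - 1*2205769/170 = 41399 - 2205769/170 = 4832061/170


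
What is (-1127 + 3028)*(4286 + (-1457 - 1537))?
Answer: 2456092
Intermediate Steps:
(-1127 + 3028)*(4286 + (-1457 - 1537)) = 1901*(4286 - 2994) = 1901*1292 = 2456092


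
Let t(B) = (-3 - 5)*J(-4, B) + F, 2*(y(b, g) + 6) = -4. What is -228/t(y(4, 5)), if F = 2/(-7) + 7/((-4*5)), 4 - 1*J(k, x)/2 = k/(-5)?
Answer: 10640/2419 ≈ 4.3985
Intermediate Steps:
J(k, x) = 8 + 2*k/5 (J(k, x) = 8 - 2*k/(-5) = 8 - 2*k*(-1)/5 = 8 - (-2)*k/5 = 8 + 2*k/5)
y(b, g) = -8 (y(b, g) = -6 + (½)*(-4) = -6 - 2 = -8)
F = -89/140 (F = 2*(-⅐) + 7/(-20) = -2/7 + 7*(-1/20) = -2/7 - 7/20 = -89/140 ≈ -0.63571)
t(B) = -7257/140 (t(B) = (-3 - 5)*(8 + (⅖)*(-4)) - 89/140 = -8*(8 - 8/5) - 89/140 = -8*32/5 - 89/140 = -256/5 - 89/140 = -7257/140)
-228/t(y(4, 5)) = -228/(-7257/140) = -228*(-140/7257) = 10640/2419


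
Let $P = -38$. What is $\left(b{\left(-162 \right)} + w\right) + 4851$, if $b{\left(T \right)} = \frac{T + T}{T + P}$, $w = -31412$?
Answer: $- \frac{1327969}{50} \approx -26559.0$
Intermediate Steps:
$b{\left(T \right)} = \frac{2 T}{-38 + T}$ ($b{\left(T \right)} = \frac{T + T}{T - 38} = \frac{2 T}{-38 + T}$)
$\left(b{\left(-162 \right)} + w\right) + 4851 = \left(2 \left(-162\right) \frac{1}{-38 - 162} - 31412\right) + 4851 = \left(2 \left(-162\right) \frac{1}{-200} - 31412\right) + 4851 = \left(2 \left(-162\right) \left(- \frac{1}{200}\right) - 31412\right) + 4851 = \left(\frac{81}{50} - 31412\right) + 4851 = - \frac{1570519}{50} + 4851 = - \frac{1327969}{50}$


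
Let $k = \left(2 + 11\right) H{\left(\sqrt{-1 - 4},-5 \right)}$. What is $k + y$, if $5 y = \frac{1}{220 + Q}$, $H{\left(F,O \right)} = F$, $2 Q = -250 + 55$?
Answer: $\frac{2}{1225} + 13 i \sqrt{5} \approx 0.0016327 + 29.069 i$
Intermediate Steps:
$Q = - \frac{195}{2}$ ($Q = \frac{-250 + 55}{2} = \frac{1}{2} \left(-195\right) = - \frac{195}{2} \approx -97.5$)
$k = 13 i \sqrt{5}$ ($k = \left(2 + 11\right) \sqrt{-1 - 4} = 13 \sqrt{-5} = 13 i \sqrt{5} \approx 29.069 i$)
$y = \frac{2}{1225}$ ($y = \frac{1}{5 \left(220 - \frac{195}{2}\right)} = \frac{1}{5 \cdot \frac{245}{2}} = \frac{1}{5} \cdot \frac{2}{245} = \frac{2}{1225} \approx 0.0016327$)
$k + y = 13 i \sqrt{5} + \frac{2}{1225} = \frac{2}{1225} + 13 i \sqrt{5}$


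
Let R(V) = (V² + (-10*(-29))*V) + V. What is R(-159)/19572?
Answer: -1749/1631 ≈ -1.0723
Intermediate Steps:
R(V) = V² + 291*V (R(V) = (V² + 290*V) + V = V² + 291*V)
R(-159)/19572 = -159*(291 - 159)/19572 = -159*132*(1/19572) = -20988*1/19572 = -1749/1631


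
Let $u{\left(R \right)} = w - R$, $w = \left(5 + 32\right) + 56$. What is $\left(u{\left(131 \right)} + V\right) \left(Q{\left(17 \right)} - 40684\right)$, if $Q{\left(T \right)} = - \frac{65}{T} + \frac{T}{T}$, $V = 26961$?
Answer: $- \frac{18621992948}{17} \approx -1.0954 \cdot 10^{9}$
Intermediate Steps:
$Q{\left(T \right)} = 1 - \frac{65}{T}$ ($Q{\left(T \right)} = - \frac{65}{T} + 1 = 1 - \frac{65}{T}$)
$w = 93$ ($w = 37 + 56 = 93$)
$u{\left(R \right)} = 93 - R$
$\left(u{\left(131 \right)} + V\right) \left(Q{\left(17 \right)} - 40684\right) = \left(\left(93 - 131\right) + 26961\right) \left(\frac{-65 + 17}{17} - 40684\right) = \left(\left(93 - 131\right) + 26961\right) \left(\frac{1}{17} \left(-48\right) - 40684\right) = \left(-38 + 26961\right) \left(- \frac{48}{17} - 40684\right) = 26923 \left(- \frac{691676}{17}\right) = - \frac{18621992948}{17}$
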